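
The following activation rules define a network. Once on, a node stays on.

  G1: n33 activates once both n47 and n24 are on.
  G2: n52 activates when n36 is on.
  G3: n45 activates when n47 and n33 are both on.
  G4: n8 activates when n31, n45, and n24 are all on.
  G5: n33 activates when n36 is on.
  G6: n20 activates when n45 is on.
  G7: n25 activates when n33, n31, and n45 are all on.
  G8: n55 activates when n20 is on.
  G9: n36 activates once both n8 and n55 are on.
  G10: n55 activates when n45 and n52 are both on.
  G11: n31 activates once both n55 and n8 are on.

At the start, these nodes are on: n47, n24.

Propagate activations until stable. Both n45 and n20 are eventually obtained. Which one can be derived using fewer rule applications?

n45

n45: n47 and n24 are on, so n33 activates (G1). n47 and n33 are on, so n45 activates (G3). [2 rule applications]
n20: G1: n47 and n24 on → n33 on. G3: n47 and n33 on → n45 on. n45 is on, so n20 activates (G6). [3 rule applications]
n45 needs fewer.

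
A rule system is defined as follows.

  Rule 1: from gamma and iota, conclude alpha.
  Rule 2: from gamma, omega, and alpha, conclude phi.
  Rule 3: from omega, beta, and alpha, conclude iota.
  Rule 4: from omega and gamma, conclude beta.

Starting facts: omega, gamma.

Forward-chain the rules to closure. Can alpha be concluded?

alpha would need gamma and iota (Rule 1), but iota is never established.

No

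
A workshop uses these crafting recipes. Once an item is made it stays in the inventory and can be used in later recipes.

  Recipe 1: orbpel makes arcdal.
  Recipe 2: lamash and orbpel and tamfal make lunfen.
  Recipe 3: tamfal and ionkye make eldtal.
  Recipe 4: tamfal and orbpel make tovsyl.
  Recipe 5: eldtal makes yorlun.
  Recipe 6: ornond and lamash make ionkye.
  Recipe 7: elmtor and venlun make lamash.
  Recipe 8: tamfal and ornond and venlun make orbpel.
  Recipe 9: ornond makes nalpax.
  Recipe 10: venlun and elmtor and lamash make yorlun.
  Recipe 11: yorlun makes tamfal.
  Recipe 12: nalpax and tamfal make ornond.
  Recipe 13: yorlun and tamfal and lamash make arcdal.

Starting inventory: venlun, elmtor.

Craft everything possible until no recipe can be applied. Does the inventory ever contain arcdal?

Yes

Using Recipe 7, elmtor and venlun make lamash.
Using Recipe 10, venlun, elmtor, and lamash make yorlun.
Using Recipe 11, yorlun makes tamfal.
yorlun and tamfal and lamash → arcdal (Recipe 13).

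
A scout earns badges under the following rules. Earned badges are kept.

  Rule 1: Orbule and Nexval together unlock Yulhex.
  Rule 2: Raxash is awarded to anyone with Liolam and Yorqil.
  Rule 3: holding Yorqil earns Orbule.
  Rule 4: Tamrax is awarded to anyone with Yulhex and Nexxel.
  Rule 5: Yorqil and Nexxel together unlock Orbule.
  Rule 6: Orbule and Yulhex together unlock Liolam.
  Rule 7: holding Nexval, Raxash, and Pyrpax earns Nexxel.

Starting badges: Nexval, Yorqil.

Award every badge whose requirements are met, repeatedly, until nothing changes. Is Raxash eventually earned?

With Yorqil, Orbule is earned (Rule 3).
With Orbule and Nexval, Yulhex is earned (Rule 1).
With Orbule and Yulhex, Liolam is earned (Rule 6).
With Liolam and Yorqil, Raxash is earned (Rule 2).

Yes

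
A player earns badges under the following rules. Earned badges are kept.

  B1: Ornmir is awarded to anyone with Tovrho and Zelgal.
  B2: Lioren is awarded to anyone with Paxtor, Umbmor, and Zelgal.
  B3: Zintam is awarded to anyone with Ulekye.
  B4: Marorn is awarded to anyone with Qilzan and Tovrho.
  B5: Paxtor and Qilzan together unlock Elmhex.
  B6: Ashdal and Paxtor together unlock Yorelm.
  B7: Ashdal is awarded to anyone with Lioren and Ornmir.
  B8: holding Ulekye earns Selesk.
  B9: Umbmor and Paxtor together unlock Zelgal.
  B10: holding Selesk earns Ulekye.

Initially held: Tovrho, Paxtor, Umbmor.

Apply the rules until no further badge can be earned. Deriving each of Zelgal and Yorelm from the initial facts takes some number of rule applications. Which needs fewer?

Zelgal: With Umbmor and Paxtor, Zelgal is earned (B9). [1 rule application]
Yorelm: With Umbmor and Paxtor, Zelgal is earned (B9). With Tovrho and Zelgal, Ornmir is earned (B1). With Paxtor, Umbmor, and Zelgal, Lioren is earned (B2). With Lioren and Ornmir, Ashdal is earned (B7). With Ashdal and Paxtor, Yorelm is earned (B6). [5 rule applications]
Zelgal needs fewer.

Zelgal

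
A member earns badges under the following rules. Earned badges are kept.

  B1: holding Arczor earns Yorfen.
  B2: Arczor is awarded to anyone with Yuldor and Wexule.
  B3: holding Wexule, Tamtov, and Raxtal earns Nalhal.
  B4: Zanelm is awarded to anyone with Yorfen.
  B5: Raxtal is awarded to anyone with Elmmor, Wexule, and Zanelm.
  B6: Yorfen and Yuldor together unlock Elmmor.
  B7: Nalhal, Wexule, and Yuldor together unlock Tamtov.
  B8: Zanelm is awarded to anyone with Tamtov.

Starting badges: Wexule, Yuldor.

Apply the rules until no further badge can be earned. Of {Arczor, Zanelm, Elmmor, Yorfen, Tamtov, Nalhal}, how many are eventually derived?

With Yuldor and Wexule, Arczor is earned (B2).
With Arczor, Yorfen is earned (B1).
With Yorfen and Yuldor, Elmmor is earned (B6).
With Yorfen, Zanelm is earned (B4).
Arczor: reached.
Zanelm: reached.
Elmmor: reached.
Yorfen: reached.
Tamtov would need Nalhal, Wexule, and Yuldor (B7), but Nalhal is never earned.
Nalhal would need Wexule, Tamtov, and Raxtal (B3), but Tamtov is never earned.
Reached: Arczor, Zanelm, Elmmor, and Yorfen — 4 of the 6.

4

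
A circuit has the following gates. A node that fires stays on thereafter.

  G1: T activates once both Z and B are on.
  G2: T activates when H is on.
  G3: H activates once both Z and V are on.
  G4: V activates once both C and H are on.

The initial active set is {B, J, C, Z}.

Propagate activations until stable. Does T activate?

Z and B are on, so T activates (G1).

Yes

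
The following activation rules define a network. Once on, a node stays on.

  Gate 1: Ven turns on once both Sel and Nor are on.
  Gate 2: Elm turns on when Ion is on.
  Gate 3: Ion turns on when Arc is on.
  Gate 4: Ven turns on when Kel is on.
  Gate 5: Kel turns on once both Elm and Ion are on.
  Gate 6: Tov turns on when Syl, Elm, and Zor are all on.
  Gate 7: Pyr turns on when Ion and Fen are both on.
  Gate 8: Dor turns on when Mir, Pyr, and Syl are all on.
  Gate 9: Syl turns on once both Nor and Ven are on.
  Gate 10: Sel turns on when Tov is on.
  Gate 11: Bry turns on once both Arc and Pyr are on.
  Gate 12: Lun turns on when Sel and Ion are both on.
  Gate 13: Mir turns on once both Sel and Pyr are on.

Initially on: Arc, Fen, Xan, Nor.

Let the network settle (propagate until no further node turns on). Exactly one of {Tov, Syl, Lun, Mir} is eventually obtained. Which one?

Arc is on, so Ion turns on (Gate 3).
Ion is on, so Elm turns on (Gate 2).
Gate 5: Elm and Ion on → Kel on.
Kel is on, so Ven turns on (Gate 4).
Gate 9: Nor and Ven on → Syl on.
Mir would need Sel and Pyr (Gate 13), but Sel never turns on. Tov would need Syl, Elm, and Zor (Gate 6), but Zor never turns on. Lun would need Sel and Ion (Gate 12), but Sel never turns on.

Syl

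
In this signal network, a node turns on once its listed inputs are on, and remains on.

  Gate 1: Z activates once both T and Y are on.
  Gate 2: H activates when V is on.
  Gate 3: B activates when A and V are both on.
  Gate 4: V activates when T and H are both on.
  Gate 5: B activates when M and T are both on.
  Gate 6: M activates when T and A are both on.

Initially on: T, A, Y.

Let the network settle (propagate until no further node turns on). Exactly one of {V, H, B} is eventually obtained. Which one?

T and A are on, so M activates (Gate 6).
Gate 5: M and T on → B on.
V would need T and H (Gate 4), but H never turns on. H would need V (Gate 2), but V never turns on.

B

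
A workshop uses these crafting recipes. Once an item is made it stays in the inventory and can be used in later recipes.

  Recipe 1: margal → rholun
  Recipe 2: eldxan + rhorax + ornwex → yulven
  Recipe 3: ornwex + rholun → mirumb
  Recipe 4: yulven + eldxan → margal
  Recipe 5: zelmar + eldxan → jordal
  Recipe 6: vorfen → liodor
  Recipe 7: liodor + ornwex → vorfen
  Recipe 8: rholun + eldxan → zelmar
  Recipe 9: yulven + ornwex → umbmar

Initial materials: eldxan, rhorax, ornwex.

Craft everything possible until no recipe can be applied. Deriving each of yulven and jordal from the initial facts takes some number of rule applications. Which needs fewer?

yulven

yulven: Using Recipe 2, eldxan, rhorax, and ornwex make yulven. [1 rule application]
jordal: eldxan + rhorax + ornwex → yulven (Recipe 2). Using Recipe 4, yulven and eldxan make margal. margal → rholun (Recipe 1). Using Recipe 8, rholun and eldxan make zelmar. zelmar + eldxan → jordal (Recipe 5). [5 rule applications]
yulven needs fewer.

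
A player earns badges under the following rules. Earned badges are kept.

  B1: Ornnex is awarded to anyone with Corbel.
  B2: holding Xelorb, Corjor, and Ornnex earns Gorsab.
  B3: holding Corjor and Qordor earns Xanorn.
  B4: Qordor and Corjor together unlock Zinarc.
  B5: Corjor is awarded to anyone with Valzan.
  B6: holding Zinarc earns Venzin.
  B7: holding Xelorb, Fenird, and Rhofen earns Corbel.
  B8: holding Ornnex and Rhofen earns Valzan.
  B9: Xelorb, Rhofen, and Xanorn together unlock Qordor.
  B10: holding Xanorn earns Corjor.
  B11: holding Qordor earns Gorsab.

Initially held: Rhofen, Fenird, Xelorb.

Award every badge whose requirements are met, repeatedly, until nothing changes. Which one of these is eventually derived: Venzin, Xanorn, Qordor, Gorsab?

Gorsab

With Xelorb, Fenird, and Rhofen, Corbel is earned (B7).
With Corbel, Ornnex is earned (B1).
With Ornnex and Rhofen, Valzan is earned (B8).
With Valzan, Corjor is earned (B5).
With Xelorb, Corjor, and Ornnex, Gorsab is earned (B2).
Venzin would need Zinarc (B6), but Zinarc is never earned. Xanorn would need Corjor and Qordor (B3), but Qordor is never earned. Qordor would need Xelorb, Rhofen, and Xanorn (B9), but Xanorn is never earned.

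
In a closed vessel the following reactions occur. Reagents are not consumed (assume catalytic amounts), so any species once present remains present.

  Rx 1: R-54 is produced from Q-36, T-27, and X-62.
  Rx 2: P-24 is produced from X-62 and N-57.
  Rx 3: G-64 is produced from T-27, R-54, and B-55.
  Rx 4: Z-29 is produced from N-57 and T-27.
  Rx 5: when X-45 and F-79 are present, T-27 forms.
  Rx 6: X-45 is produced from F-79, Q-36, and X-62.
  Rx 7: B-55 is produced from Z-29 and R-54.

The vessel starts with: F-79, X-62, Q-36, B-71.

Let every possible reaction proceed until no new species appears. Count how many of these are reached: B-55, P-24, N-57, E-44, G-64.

B-55 would need Z-29 and R-54 (Rx 7), but Z-29 never forms.
P-24 would need X-62 and N-57 (Rx 2), but N-57 never forms.
No rule produces N-57, and it is not given.
No rule produces E-44, and it is not given.
G-64 would need T-27, R-54, and B-55 (Rx 3), but B-55 never forms.
None of the 5 are reached.

0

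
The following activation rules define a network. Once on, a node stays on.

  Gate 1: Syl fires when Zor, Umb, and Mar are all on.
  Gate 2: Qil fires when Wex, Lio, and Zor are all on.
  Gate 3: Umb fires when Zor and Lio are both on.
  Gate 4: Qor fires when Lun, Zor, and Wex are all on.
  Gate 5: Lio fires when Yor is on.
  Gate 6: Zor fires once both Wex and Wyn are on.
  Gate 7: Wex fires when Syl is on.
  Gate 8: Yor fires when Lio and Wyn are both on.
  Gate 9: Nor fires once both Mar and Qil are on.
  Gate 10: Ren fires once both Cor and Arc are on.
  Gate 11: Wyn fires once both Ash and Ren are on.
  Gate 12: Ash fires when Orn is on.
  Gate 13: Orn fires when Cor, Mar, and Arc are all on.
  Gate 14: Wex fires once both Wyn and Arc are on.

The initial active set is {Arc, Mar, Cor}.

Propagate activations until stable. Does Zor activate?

Yes

Cor, Mar, and Arc are on, so Orn fires (Gate 13).
Gate 10: Cor and Arc on → Ren on.
Orn is on, so Ash fires (Gate 12).
Gate 11: Ash and Ren on → Wyn on.
Wyn and Arc are on, so Wex fires (Gate 14).
Gate 6: Wex and Wyn on → Zor on.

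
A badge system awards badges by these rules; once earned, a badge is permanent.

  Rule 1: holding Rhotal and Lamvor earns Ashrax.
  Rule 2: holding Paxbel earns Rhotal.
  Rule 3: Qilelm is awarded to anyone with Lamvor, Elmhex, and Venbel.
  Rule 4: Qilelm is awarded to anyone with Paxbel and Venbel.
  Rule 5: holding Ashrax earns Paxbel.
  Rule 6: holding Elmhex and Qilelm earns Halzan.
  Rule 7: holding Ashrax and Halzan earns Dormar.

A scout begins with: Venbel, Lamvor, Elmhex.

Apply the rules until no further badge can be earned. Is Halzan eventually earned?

Yes

With Lamvor, Elmhex, and Venbel, Qilelm is earned (Rule 3).
With Elmhex and Qilelm, Halzan is earned (Rule 6).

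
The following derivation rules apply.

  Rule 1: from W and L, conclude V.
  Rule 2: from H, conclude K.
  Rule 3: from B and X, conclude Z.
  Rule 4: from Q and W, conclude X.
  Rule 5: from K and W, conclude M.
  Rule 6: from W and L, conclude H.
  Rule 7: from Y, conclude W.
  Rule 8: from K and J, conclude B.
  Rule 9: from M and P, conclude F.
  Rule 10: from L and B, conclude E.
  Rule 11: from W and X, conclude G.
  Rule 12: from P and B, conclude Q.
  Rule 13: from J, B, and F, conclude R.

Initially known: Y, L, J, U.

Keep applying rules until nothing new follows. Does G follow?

G would need W and X (Rule 11), but X is never established.

No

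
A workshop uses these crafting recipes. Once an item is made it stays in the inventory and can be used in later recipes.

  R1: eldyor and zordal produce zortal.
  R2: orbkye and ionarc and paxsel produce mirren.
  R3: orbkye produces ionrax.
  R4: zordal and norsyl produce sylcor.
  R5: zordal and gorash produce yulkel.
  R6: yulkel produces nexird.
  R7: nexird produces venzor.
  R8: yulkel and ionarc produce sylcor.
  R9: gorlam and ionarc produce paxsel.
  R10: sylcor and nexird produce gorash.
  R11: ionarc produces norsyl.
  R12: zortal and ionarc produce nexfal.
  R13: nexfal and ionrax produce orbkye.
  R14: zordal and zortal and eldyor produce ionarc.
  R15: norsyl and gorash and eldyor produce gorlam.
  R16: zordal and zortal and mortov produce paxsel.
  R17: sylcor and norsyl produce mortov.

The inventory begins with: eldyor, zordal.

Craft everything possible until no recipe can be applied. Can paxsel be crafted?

eldyor and zordal → zortal (R1).
Using R14, zordal, zortal, and eldyor make ionarc.
ionarc → norsyl (R11).
Using R4, zordal and norsyl make sylcor.
sylcor and norsyl → mortov (R17).
zordal and zortal and mortov → paxsel (R16).

Yes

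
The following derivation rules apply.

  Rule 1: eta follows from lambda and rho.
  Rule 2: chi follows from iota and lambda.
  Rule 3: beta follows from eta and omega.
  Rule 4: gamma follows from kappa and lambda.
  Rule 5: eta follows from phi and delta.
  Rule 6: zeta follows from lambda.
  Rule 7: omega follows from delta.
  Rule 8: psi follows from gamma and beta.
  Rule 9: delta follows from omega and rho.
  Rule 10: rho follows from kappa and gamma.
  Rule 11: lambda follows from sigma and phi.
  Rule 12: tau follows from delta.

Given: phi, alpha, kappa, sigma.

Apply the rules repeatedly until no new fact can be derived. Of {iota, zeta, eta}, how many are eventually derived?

From sigma and phi, Rule 11 gives lambda.
From kappa and lambda, Rule 4 gives gamma.
lambda holds, so zeta follows (Rule 6).
From kappa and gamma, Rule 10 gives rho.
From lambda and rho, Rule 1 gives eta.
No rule produces iota, and it is not given.
zeta: reached.
eta: reached.
Reached: zeta and eta — 2 of the 3.

2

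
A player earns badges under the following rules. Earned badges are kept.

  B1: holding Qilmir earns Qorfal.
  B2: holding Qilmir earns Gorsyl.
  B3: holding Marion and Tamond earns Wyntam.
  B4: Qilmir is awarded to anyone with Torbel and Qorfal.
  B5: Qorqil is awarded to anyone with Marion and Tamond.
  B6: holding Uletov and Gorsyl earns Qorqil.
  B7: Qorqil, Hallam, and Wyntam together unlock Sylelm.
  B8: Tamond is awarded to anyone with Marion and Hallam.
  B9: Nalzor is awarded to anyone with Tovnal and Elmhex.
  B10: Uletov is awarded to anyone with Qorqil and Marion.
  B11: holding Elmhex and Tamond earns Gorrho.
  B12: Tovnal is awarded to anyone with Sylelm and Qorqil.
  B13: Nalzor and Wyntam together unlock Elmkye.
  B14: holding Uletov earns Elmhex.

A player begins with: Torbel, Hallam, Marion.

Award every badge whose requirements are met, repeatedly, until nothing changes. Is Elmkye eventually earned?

With Marion and Hallam, Tamond is earned (B8).
With Marion and Tamond, Wyntam is earned (B3).
With Marion and Tamond, Qorqil is earned (B5).
With Qorqil, Hallam, and Wyntam, Sylelm is earned (B7).
With Qorqil and Marion, Uletov is earned (B10).
With Uletov, Elmhex is earned (B14).
With Sylelm and Qorqil, Tovnal is earned (B12).
With Tovnal and Elmhex, Nalzor is earned (B9).
With Nalzor and Wyntam, Elmkye is earned (B13).

Yes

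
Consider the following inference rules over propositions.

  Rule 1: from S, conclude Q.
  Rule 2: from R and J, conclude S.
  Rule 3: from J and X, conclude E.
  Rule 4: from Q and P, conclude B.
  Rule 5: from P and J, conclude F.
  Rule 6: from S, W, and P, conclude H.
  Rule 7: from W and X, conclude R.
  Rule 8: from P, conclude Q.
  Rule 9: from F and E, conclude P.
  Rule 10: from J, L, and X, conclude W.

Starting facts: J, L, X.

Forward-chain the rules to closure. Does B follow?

B would need Q and P (Rule 4), but P is never established.

No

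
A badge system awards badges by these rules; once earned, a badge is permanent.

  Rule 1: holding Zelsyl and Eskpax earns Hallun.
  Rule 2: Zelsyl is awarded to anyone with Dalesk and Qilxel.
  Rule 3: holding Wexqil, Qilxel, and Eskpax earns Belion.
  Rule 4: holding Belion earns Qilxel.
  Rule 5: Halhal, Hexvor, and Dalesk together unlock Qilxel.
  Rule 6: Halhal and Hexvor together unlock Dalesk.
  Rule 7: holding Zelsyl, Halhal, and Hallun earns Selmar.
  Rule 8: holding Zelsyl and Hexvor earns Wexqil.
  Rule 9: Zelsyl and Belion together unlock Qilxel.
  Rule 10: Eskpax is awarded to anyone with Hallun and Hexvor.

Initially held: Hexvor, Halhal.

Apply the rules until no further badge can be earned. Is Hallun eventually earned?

No

Hallun would need Zelsyl and Eskpax (Rule 1), but Eskpax is never earned.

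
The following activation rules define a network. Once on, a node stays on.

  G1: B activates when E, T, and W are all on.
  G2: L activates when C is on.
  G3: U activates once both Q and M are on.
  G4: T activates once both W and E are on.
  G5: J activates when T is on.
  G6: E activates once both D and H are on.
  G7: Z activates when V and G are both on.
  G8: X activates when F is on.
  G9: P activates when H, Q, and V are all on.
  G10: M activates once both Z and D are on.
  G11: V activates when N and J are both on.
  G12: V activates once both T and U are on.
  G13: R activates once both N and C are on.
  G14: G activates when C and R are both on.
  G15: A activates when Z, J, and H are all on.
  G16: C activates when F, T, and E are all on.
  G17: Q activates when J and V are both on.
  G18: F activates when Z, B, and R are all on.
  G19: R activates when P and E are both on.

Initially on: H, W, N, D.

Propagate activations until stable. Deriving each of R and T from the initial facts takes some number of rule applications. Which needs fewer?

T

T: G6: D and H on → E on. W and E are on, so T activates (G4). [2 rule applications]
R: D and H are on, so E activates (G6). W and E are on, so T activates (G4). G5: T on → J on. G11: N and J on → V on. J and V are on, so Q activates (G17). G9: H, Q, and V on → P on. G19: P and E on → R on. [7 rule applications]
T needs fewer.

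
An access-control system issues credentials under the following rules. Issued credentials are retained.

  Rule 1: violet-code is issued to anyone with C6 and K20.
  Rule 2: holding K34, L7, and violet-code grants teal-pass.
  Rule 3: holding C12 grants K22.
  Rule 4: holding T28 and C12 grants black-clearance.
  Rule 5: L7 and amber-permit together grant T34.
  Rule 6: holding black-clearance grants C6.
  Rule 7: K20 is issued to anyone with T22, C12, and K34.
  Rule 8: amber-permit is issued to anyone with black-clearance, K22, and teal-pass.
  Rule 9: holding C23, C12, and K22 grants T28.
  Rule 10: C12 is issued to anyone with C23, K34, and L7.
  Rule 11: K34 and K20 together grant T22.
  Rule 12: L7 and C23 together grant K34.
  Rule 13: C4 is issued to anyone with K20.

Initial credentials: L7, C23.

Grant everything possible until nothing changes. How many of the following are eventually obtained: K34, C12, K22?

3

Holding L7 and C23 grants K34 (Rule 12).
Holding C23, K34, and L7 grants C12 (Rule 10).
Holding C12 grants K22 (Rule 3).
K34: reached.
C12: reached.
K22: reached.
All 3 are reached.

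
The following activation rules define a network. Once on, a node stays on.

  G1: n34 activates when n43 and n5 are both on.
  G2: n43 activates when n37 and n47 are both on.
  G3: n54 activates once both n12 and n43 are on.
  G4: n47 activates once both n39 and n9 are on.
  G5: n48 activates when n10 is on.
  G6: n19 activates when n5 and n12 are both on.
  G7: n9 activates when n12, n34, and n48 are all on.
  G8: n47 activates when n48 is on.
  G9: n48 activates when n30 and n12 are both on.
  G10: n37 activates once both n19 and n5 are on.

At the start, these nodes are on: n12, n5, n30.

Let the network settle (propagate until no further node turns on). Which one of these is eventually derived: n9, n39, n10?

n9

n30 and n12 are on, so n48 activates (G9).
n5 and n12 are on, so n19 activates (G6).
n19 and n5 are on, so n37 activates (G10).
G8: n48 on → n47 on.
G2: n37 and n47 on → n43 on.
G1: n43 and n5 on → n34 on.
G7: n12, n34, and n48 on → n9 on.
No rule produces n10, and it is not given. No rule produces n39, and it is not given.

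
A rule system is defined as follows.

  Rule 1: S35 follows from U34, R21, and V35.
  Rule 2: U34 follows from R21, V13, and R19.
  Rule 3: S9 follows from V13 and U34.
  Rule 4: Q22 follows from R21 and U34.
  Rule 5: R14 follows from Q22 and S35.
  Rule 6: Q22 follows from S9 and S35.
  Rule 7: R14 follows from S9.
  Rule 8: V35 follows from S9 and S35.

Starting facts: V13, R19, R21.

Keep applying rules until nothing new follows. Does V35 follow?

V35 would need S9 and S35 (Rule 8), but S35 is never established.

No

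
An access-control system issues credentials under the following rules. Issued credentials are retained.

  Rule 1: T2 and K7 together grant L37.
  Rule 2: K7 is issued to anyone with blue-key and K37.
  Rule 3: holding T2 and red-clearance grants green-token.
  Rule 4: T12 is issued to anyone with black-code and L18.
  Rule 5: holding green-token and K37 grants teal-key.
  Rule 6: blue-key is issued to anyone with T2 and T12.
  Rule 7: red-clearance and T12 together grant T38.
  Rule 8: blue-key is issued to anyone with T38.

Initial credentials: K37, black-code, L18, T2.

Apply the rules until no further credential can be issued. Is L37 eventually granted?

Yes

Holding black-code and L18 grants T12 (Rule 4).
Holding T2 and T12 grants blue-key (Rule 6).
Holding blue-key and K37 grants K7 (Rule 2).
Holding T2 and K7 grants L37 (Rule 1).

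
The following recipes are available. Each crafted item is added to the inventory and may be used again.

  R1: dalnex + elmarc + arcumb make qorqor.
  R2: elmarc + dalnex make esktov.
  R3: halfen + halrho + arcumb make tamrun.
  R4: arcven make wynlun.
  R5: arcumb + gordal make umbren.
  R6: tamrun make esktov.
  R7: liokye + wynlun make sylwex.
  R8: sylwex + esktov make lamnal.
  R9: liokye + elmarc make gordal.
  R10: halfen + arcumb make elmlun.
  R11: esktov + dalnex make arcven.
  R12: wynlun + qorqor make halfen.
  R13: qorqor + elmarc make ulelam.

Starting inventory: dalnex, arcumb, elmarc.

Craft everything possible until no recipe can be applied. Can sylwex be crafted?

No

sylwex would need liokye and wynlun (R7), but liokye is never obtained.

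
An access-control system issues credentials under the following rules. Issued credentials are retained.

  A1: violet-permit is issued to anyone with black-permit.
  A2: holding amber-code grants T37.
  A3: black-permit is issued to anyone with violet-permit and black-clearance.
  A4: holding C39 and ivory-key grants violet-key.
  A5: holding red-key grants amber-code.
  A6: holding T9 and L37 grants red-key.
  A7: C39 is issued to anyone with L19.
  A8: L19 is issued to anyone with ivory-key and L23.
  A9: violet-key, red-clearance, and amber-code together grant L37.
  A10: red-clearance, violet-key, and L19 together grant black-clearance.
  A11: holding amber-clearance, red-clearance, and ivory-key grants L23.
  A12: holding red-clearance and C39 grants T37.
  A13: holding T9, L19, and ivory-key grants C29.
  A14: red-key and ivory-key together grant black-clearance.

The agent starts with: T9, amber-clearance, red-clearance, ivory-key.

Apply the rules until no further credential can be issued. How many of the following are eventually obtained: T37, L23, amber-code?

Holding amber-clearance, red-clearance, and ivory-key grants L23 (A11).
Holding ivory-key and L23 grants L19 (A8).
Holding L19 grants C39 (A7).
Holding red-clearance and C39 grants T37 (A12).
T37: reached.
L23: reached.
amber-code would need red-key (A5), but red-key is never granted.
Reached: T37 and L23 — 2 of the 3.

2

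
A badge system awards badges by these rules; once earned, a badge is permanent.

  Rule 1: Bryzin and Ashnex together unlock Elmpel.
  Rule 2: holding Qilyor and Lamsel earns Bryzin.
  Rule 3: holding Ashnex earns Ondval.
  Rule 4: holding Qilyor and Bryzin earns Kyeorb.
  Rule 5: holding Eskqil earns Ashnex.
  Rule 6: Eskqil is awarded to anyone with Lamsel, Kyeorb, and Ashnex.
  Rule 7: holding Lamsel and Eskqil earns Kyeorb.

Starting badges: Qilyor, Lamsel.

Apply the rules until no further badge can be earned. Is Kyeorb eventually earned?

With Qilyor and Lamsel, Bryzin is earned (Rule 2).
With Qilyor and Bryzin, Kyeorb is earned (Rule 4).

Yes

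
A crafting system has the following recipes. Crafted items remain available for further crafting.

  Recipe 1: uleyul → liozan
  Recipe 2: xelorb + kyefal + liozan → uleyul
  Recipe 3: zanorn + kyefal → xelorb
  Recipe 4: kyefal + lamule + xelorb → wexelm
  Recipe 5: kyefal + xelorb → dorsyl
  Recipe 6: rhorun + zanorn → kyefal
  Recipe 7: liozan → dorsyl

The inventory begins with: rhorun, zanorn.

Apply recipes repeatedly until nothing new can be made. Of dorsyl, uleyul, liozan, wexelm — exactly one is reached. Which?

rhorun + zanorn → kyefal (Recipe 6).
zanorn + kyefal → xelorb (Recipe 3).
Using Recipe 5, kyefal and xelorb make dorsyl.
uleyul would need xelorb, kyefal, and liozan (Recipe 2), but liozan is never obtained. wexelm would need kyefal, lamule, and xelorb (Recipe 4), but lamule is never obtained. liozan would need uleyul (Recipe 1), but uleyul is never obtained.

dorsyl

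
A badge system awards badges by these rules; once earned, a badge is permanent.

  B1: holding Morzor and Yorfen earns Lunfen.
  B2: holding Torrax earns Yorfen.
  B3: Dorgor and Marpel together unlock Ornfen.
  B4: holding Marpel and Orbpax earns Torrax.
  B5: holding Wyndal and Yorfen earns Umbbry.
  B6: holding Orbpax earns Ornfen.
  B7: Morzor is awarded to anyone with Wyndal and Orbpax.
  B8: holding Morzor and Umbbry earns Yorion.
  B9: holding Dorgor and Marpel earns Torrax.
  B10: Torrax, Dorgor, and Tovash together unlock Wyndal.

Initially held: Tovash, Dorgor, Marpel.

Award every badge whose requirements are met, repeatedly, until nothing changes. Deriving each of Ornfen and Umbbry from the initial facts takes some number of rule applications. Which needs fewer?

Ornfen

Ornfen: With Dorgor and Marpel, Ornfen is earned (B3). [1 rule application]
Umbbry: With Dorgor and Marpel, Torrax is earned (B9). With Torrax, Yorfen is earned (B2). With Torrax, Dorgor, and Tovash, Wyndal is earned (B10). With Wyndal and Yorfen, Umbbry is earned (B5). [4 rule applications]
Ornfen needs fewer.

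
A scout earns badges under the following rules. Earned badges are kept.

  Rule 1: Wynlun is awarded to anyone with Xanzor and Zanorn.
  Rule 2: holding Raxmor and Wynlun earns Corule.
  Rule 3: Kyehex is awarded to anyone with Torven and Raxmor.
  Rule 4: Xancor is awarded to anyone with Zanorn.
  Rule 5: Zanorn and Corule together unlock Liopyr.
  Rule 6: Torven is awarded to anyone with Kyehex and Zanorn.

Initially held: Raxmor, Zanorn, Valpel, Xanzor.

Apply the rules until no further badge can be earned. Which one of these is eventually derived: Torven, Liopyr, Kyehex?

With Xanzor and Zanorn, Wynlun is earned (Rule 1).
With Raxmor and Wynlun, Corule is earned (Rule 2).
With Zanorn and Corule, Liopyr is earned (Rule 5).
Torven would need Kyehex and Zanorn (Rule 6), but Kyehex is never earned. Kyehex would need Torven and Raxmor (Rule 3), but Torven is never earned.

Liopyr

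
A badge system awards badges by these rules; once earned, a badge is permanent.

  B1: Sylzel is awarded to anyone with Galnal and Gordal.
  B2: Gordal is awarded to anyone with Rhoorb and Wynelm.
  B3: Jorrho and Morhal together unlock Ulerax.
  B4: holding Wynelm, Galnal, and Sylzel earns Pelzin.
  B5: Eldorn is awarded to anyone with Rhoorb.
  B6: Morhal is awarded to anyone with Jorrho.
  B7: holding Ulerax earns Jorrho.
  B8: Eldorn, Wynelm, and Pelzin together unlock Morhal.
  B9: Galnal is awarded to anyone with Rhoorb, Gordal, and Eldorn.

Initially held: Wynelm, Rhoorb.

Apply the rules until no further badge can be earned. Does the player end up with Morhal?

With Rhoorb, Eldorn is earned (B5).
With Rhoorb and Wynelm, Gordal is earned (B2).
With Rhoorb, Gordal, and Eldorn, Galnal is earned (B9).
With Galnal and Gordal, Sylzel is earned (B1).
With Wynelm, Galnal, and Sylzel, Pelzin is earned (B4).
With Eldorn, Wynelm, and Pelzin, Morhal is earned (B8).

Yes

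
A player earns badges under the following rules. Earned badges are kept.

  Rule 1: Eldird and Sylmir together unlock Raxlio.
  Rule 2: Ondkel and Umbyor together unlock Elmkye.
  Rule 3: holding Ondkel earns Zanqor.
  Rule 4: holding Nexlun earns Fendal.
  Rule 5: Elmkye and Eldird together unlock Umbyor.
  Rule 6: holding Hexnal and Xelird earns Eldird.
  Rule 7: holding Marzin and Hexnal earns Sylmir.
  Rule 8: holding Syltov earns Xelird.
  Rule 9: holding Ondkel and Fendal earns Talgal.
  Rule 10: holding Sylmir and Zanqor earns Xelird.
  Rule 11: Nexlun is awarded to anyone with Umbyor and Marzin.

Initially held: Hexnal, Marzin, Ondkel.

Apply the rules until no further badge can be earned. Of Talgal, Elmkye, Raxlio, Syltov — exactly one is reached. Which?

With Ondkel, Zanqor is earned (Rule 3).
With Marzin and Hexnal, Sylmir is earned (Rule 7).
With Sylmir and Zanqor, Xelird is earned (Rule 10).
With Hexnal and Xelird, Eldird is earned (Rule 6).
With Eldird and Sylmir, Raxlio is earned (Rule 1).
Elmkye would need Ondkel and Umbyor (Rule 2), but Umbyor is never earned. Talgal would need Ondkel and Fendal (Rule 9), but Fendal is never earned. No rule produces Syltov, and it is not given.

Raxlio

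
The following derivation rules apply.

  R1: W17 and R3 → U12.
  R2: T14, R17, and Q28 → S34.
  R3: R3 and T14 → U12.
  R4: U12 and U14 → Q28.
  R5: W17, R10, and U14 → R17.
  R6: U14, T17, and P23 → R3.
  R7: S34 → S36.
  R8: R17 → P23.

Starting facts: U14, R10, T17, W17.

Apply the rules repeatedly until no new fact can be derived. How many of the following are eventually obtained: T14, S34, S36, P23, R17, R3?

From W17, R10, and U14, R5 gives R17.
From R17, R8 gives P23.
U14, T17, and P23 hold, so R3 follows (R6).
No rule produces T14, and it is not given.
S34 would need T14, R17, and Q28 (R2), but T14 is never established.
S36 would need S34 (R7), but S34 is never established.
P23: reached.
R17: reached.
R3: reached.
Reached: P23, R17, and R3 — 3 of the 6.

3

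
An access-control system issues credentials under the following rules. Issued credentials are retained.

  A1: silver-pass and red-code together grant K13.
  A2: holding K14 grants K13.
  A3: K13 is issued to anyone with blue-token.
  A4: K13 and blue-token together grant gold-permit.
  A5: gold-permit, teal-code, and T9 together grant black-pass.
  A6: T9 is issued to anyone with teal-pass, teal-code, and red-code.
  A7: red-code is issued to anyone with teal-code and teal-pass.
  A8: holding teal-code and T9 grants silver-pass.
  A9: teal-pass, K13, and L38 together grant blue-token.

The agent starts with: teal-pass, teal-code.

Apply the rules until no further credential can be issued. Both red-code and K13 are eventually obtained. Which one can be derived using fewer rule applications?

red-code

red-code: Holding teal-code and teal-pass grants red-code (A7). [1 rule application]
K13: Holding teal-code and teal-pass grants red-code (A7). Holding teal-pass, teal-code, and red-code grants T9 (A6). Holding teal-code and T9 grants silver-pass (A8). Holding silver-pass and red-code grants K13 (A1). [4 rule applications]
red-code needs fewer.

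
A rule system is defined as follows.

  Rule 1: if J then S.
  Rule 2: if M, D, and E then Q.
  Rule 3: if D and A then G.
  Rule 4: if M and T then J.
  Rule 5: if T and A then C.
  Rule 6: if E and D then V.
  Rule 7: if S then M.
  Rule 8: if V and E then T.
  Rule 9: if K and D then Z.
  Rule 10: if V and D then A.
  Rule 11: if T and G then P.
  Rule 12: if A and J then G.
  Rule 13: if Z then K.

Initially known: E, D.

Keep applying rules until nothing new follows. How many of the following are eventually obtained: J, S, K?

J would need M and T (Rule 4), but M is never established.
S would need J (Rule 1), but J is never established.
K would need Z (Rule 13), but Z is never established.
None of the 3 are reached.

0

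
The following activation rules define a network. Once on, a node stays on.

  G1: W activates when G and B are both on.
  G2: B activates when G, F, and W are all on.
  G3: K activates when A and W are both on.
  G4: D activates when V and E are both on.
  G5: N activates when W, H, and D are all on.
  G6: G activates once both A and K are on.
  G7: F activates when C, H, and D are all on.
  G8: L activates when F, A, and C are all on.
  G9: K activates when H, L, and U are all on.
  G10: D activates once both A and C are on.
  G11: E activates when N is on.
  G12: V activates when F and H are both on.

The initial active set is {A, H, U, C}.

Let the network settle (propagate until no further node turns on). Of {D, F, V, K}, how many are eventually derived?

G10: A and C on → D on.
C, H, and D are on, so F activates (G7).
F and H are on, so V activates (G12).
F, A, and C are on, so L activates (G8).
H, L, and U are on, so K activates (G9).
D: reached.
F: reached.
V: reached.
K: reached.
All 4 are reached.

4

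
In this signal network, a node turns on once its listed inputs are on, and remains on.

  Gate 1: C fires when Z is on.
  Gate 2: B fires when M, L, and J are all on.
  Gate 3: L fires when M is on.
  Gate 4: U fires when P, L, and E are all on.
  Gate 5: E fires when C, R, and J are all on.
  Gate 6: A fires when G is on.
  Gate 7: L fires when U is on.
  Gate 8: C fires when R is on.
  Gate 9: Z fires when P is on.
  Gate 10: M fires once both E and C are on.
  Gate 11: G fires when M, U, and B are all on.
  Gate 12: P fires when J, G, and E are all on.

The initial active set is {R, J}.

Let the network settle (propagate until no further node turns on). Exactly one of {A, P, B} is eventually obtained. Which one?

Gate 8: R on → C on.
C, R, and J are on, so E fires (Gate 5).
Gate 10: E and C on → M on.
Gate 3: M on → L on.
M, L, and J are on, so B fires (Gate 2).
P would need J, G, and E (Gate 12), but G never turns on. A would need G (Gate 6), but G never turns on.

B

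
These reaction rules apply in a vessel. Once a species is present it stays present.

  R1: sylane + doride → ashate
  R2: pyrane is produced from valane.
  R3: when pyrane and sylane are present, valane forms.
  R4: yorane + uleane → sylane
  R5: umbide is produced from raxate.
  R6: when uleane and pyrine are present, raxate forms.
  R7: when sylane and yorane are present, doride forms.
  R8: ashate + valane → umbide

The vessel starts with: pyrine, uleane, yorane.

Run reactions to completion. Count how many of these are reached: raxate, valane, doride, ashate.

3

uleane and pyrine present → raxate forms (R6).
yorane and uleane present → sylane forms (R4).
sylane and yorane present → doride forms (R7).
sylane and doride present → ashate forms (R1).
raxate: reached.
valane would need pyrane and sylane (R3), but pyrane never forms.
doride: reached.
ashate: reached.
Reached: raxate, doride, and ashate — 3 of the 4.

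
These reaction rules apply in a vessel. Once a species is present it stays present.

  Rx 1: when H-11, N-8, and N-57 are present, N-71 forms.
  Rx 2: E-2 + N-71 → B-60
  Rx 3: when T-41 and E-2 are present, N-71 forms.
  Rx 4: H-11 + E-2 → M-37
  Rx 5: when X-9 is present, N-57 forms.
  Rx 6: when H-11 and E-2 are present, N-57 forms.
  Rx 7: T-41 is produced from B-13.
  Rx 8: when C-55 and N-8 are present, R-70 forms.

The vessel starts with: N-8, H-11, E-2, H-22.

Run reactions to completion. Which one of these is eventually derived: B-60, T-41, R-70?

B-60

H-11 and E-2 present → N-57 forms (Rx 6).
H-11, N-8, and N-57 present → N-71 forms (Rx 1).
E-2 and N-71 present → B-60 forms (Rx 2).
T-41 would need B-13 (Rx 7), but B-13 never forms. R-70 would need C-55 and N-8 (Rx 8), but C-55 never forms.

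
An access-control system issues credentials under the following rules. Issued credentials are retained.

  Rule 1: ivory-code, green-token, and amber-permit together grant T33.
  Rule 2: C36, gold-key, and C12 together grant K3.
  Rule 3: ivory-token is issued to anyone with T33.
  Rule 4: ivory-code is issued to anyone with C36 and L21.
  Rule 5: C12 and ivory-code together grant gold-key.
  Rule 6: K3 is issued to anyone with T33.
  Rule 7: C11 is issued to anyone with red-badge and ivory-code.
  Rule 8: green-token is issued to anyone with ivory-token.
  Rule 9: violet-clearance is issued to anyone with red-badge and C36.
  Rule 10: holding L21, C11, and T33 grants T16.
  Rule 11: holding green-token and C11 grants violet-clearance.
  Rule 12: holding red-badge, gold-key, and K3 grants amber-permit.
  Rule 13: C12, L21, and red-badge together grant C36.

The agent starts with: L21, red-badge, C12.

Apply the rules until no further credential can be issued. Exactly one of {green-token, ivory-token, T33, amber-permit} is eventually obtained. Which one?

amber-permit

Holding C12, L21, and red-badge grants C36 (Rule 13).
Holding C36 and L21 grants ivory-code (Rule 4).
Holding C12 and ivory-code grants gold-key (Rule 5).
Holding C36, gold-key, and C12 grants K3 (Rule 2).
Holding red-badge, gold-key, and K3 grants amber-permit (Rule 12).
green-token would need ivory-token (Rule 8), but ivory-token is never granted. T33 would need ivory-code, green-token, and amber-permit (Rule 1), but green-token is never granted. ivory-token would need T33 (Rule 3), but T33 is never granted.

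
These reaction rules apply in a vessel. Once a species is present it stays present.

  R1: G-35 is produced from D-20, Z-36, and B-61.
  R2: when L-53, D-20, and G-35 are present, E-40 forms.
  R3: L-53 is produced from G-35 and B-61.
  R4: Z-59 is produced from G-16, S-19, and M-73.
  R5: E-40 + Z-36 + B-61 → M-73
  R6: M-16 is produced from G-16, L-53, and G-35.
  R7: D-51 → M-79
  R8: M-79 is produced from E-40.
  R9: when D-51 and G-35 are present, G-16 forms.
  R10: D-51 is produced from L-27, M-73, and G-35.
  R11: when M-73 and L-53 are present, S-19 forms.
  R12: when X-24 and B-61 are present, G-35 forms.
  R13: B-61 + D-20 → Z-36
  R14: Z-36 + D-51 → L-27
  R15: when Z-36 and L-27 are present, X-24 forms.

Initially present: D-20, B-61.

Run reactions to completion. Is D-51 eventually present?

No

D-51 would need L-27, M-73, and G-35 (R10), but L-27 never forms.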